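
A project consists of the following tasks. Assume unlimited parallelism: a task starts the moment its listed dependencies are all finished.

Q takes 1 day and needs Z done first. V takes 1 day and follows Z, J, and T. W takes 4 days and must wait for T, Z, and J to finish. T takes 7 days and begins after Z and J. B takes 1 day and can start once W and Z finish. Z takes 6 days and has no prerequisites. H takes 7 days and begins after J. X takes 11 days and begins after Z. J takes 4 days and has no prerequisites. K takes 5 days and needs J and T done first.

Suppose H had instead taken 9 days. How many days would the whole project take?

18

The binding path is Z→T→W→B = 6+7+4+1 = 18; finish at 18 days.
H has 7 days of float (longest path through it is 11).
The critical path is still Z→T→W→B; finish is now 18 days.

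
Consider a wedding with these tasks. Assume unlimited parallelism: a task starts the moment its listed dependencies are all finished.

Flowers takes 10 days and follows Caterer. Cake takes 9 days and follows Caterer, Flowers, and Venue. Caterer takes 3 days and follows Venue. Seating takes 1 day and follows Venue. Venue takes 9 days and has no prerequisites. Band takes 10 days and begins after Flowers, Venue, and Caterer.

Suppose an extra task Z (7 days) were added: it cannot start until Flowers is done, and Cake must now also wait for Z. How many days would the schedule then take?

38

Originally the schedule takes 32 days.
With Z inserted, Cake now waits for max(Caterer, Flowers, Venue, Z).
New critical path: Venue→Caterer→Flowers→Z→Cake = 9+3+10+7+9 = 38 ⇒ 38 days.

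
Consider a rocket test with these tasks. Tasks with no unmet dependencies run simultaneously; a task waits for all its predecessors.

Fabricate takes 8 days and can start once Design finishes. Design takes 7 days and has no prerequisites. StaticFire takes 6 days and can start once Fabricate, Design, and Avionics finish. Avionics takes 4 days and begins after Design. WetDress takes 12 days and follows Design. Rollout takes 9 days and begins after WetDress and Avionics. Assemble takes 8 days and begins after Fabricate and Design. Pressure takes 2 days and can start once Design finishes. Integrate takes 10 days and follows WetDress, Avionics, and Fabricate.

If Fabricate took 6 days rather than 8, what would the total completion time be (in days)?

29

Actual critical path: Design→WetDress→Integrate = 7+12+10 = 29 ⇒ 29 days.
Fabricate is off the critical path — its longest chain is 25 days, giving 4 of slack.
That remains the longest chain; total 29 days.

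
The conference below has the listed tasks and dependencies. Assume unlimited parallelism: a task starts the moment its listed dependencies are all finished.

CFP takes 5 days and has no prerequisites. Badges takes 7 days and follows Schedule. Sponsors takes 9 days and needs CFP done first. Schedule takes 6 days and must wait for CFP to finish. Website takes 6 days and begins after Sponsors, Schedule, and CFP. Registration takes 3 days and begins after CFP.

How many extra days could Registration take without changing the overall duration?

Critical path: CFP→Sponsors→Website = 5+9+6 = 20, so the finish is 20 days.
Longest path through Registration: 8 days (earliest finish 8, latest finish 20).
Float = 20 − 8 = 12.

12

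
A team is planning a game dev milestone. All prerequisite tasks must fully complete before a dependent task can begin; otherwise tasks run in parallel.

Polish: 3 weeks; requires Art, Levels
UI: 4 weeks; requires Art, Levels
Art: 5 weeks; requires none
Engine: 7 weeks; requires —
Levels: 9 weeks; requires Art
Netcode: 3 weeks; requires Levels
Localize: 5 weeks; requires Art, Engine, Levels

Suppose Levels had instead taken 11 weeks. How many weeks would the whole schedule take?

As given, the longest chain is Art→Levels→Localize = 5+9+5 = 19, so the finish is 19 weeks.
Levels is on the critical path; changing it to 11 makes that path 21 weeks.
That remains the longest chain; total 21 weeks.

21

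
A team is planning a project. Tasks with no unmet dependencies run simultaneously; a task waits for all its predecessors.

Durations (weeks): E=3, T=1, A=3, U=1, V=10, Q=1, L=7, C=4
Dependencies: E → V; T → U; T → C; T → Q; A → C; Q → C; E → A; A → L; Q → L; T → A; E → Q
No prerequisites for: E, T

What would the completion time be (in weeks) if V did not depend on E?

13

With the dependency in place, E→A→L = 3+3+7 = 13 sets the finish at 13 weeks.
Without E→V, V's earliest start moves from 3 to 0.
The longest chain is now E→A→L = 3+3+7 = 13, so the schedule takes 13 weeks.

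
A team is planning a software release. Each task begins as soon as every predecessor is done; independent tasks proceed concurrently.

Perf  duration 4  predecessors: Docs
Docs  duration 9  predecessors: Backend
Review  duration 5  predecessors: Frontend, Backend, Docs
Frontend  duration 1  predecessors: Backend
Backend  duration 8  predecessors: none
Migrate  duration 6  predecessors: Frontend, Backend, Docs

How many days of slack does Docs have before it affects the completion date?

Critical path: Backend→Docs→Migrate = 8+9+6 = 23, so the finish is 23 days.
The longest chain containing Docs totals 23 days.
Float = 23 − 23 = 0.

0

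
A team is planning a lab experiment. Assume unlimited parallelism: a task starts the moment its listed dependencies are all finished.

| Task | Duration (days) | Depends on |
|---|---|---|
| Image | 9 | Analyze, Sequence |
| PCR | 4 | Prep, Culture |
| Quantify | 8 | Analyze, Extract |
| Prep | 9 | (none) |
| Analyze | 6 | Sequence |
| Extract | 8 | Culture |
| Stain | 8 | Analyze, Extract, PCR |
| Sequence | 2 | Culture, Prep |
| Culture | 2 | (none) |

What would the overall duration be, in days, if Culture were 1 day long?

Baseline: Prep→Sequence→Analyze→Image = 9+2+6+9 = 26 → 26 days.
The longest path through Culture is only 19 days, so Culture has float 7.
The critical path is still Prep→Sequence→Analyze→Image; finish is now 26 days.

26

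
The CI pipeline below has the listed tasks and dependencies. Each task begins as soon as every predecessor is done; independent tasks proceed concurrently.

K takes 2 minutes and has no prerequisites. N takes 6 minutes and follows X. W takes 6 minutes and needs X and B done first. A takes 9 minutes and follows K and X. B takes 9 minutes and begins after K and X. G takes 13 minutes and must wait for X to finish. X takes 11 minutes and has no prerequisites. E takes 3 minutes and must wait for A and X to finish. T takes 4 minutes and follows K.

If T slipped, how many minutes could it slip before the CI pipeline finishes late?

X→B→W = 11+9+6 = 26 sets the makespan at 26 minutes.
Longest path through T: 6 minutes (earliest finish 6, latest finish 26).
So T can slip 26 − 6 = 20 minutes.

20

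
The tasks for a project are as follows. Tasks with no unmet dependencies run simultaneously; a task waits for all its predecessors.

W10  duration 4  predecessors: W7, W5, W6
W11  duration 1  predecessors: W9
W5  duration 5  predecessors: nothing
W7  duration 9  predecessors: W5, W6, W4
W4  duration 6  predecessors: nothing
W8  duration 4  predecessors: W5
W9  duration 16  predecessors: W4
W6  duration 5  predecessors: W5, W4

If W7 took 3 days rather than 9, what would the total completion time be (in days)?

Baseline: W4→W6→W7→W10 = 6+5+9+4 = 24 → 24 days.
W7 is on the critical path; changing it to 3 makes that path 18 days.
New critical path: W4→W9→W11 = 6+16+1 = 23 ⇒ 23 days.

23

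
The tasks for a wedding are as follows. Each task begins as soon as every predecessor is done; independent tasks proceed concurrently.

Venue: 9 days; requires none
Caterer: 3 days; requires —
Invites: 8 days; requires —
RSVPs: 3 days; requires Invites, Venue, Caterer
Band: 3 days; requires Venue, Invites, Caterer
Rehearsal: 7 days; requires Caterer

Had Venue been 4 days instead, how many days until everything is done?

As given, the longest chain is Venue→RSVPs = 9+3 = 12, so the finish is 12 days.
Venue lies on that path, so at 4 days the path becomes 7 days.
New critical path: Invites→RSVPs = 8+3 = 11 ⇒ 11 days.

11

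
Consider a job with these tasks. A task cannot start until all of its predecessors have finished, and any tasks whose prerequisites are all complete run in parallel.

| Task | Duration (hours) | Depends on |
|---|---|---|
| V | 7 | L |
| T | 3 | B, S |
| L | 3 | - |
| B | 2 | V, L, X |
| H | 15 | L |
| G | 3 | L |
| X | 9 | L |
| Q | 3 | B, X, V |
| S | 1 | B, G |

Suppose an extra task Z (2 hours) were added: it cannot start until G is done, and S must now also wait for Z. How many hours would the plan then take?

18

Originally the plan takes 18 hours.
With Z inserted, S now waits for max(B, G, Z).
New critical path: L→X→B→S→T = 3+9+2+1+3 = 18 ⇒ 18 hours.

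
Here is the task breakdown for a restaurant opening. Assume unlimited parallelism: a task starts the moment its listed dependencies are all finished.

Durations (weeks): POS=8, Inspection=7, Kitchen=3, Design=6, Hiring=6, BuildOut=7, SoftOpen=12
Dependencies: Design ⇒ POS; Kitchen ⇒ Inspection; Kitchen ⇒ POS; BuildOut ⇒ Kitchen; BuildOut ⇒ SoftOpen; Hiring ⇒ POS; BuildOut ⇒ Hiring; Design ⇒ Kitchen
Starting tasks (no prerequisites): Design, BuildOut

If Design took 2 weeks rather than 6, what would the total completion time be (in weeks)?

21

Baseline: BuildOut→Hiring→POS = 7+6+8 = 21 → 21 weeks.
Design has 4 weeks of float (longest path through it is 17).
That remains the longest chain; total 21 weeks.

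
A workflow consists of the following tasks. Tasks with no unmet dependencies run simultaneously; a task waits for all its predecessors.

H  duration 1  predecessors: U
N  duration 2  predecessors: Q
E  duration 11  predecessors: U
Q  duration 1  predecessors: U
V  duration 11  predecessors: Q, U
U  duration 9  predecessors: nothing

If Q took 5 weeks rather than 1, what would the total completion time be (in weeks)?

The binding path is U→Q→V = 9+1+11 = 21; finish at 21 weeks.
Since Q is critical, the +4 change carries straight to that chain (now 25 weeks).
The critical path is still U→Q→V; finish is now 25 weeks.

25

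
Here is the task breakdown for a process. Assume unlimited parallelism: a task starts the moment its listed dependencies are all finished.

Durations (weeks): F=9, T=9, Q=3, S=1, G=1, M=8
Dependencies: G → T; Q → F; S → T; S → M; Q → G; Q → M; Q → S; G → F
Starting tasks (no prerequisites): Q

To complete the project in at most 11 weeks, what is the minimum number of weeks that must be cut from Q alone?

Current finish: 13 weeks; target: 11.
Q is on every critical path, so each week cut from Q cuts the finish by one (this holds down to a finish of 11).
Need 13 − 11 = 2 weeks off Q → Q becomes 1 week, finish becomes 11.

2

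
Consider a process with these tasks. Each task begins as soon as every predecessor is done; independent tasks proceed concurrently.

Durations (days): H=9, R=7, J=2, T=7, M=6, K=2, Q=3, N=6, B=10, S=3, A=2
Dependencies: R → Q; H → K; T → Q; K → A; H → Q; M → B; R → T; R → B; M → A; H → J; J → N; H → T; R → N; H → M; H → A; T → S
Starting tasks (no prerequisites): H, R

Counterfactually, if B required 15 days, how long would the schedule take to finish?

30

Actual critical path: H→M→B = 9+6+10 = 25 ⇒ 25 days.
B is on the critical path; changing it to 15 makes that path 30 days.
The critical path is still H→M→B; finish is now 30 days.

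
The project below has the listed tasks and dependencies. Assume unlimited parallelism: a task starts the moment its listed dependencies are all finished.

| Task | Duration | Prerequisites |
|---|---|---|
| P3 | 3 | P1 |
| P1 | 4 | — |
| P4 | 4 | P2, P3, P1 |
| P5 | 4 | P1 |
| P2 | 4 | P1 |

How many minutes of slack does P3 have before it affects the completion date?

1

The longest chain is P1→P2→P4 = 4+4+4 = 12; overall finish 12 minutes.
The longest chain containing P3 totals 11 minutes.
Float = 12 − 11 = 1.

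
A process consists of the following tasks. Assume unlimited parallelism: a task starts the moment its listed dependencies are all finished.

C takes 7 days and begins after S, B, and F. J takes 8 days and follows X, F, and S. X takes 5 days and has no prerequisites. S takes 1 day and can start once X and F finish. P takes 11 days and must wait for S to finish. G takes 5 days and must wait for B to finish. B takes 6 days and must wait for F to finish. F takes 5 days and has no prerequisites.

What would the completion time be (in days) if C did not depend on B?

With the dependency in place, F→B→C = 5+6+7 = 18 sets the finish at 18 days.
Without B→C, C's earliest start moves from 11 to 6.
The longest chain is now X→S→P = 5+1+11 = 17, so the project takes 17 days.

17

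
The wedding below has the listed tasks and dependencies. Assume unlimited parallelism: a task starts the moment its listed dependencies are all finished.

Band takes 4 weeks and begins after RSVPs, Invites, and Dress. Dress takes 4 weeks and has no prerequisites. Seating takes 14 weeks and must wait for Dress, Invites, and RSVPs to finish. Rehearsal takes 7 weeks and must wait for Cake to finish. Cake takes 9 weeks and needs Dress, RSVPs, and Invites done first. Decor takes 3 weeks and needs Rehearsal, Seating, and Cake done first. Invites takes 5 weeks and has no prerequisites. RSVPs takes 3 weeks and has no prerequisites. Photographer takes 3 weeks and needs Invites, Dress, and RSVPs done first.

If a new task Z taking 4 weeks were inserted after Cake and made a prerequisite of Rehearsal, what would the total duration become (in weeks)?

28

Originally the project takes 24 weeks.
With Z inserted, Rehearsal now waits for max(Cake, Z).
New critical path: Invites→Cake→Z→Rehearsal→Decor = 5+9+4+7+3 = 28 ⇒ 28 weeks.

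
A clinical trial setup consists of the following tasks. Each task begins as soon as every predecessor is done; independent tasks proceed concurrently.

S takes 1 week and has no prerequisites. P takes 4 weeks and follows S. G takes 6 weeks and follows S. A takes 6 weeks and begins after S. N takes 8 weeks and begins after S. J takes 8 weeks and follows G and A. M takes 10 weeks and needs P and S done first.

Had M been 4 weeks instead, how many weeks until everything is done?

The binding path is S→P→M = 1+4+10 = 15; finish at 15 weeks.
M is on the critical path; changing it to 4 makes that path 9 weeks.
New critical path: S→G→J = 1+6+8 = 15 ⇒ 15 weeks.

15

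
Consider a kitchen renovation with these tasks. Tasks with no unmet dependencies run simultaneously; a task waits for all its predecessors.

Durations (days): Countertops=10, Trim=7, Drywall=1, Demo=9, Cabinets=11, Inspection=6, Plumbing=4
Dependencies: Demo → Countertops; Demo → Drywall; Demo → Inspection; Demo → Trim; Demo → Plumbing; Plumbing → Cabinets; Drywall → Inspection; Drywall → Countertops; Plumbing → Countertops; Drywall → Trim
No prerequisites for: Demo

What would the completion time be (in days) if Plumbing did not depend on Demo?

20

Original critical path: Demo→Plumbing→Cabinets = 9+4+11 = 24 ⇒ 24 days.
Without Demo→Plumbing, Plumbing's earliest start moves from 9 to 0.
New critical path: Demo→Drywall→Countertops = 9+1+10 = 20 ⇒ 20 days.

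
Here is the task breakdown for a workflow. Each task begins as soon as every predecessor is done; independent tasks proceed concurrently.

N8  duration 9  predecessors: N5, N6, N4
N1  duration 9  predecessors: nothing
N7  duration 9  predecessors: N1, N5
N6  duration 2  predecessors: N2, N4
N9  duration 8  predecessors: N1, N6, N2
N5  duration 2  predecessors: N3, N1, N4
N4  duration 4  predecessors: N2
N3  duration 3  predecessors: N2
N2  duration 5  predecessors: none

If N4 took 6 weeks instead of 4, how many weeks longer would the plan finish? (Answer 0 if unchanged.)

Critical path before the change: N2→N4→N5→N7 = 5+4+2+9 = 20 giving 20 weeks.
Since N4 is critical, the +2 change carries straight to that chain (now 22 weeks).
That remains the longest chain; total 22 weeks.
Change in finish: 22 − 20 = +2 weeks.

2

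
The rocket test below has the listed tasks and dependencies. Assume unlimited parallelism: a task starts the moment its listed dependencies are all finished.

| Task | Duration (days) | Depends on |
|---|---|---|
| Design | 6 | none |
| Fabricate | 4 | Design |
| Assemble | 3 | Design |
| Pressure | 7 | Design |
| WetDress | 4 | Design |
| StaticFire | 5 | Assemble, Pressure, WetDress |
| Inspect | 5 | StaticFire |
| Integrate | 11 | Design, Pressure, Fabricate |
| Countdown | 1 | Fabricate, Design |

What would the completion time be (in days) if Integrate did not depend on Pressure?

23

Original critical path: Design→Pressure→Integrate = 6+7+11 = 24 ⇒ 24 days.
Without Pressure→Integrate, Integrate's earliest start moves from 13 to 10.
New critical path: Design→Pressure→StaticFire→Inspect = 6+7+5+5 = 23 ⇒ 23 days.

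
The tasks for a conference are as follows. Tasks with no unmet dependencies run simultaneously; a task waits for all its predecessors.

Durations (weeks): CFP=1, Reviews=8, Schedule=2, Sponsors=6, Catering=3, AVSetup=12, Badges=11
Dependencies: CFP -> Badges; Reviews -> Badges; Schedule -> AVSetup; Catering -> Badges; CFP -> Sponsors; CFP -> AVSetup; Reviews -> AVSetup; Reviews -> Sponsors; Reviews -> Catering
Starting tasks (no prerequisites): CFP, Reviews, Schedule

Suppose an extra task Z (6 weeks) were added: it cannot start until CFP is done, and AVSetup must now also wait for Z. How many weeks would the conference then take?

Originally the conference takes 22 weeks.
With Z inserted, AVSetup now waits for max(Schedule, CFP, Reviews, Z).
New critical path: Reviews→Catering→Badges = 8+3+11 = 22 ⇒ 22 weeks.

22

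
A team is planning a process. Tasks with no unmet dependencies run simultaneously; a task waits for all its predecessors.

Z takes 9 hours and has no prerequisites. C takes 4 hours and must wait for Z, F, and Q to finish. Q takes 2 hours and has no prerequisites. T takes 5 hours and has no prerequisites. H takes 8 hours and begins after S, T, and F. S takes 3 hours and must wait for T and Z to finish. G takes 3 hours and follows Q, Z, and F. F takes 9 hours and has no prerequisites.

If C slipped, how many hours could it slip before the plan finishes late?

The longest chain is Z→S→H = 9+3+8 = 20; overall finish 20 hours.
C finishes as early as 13 and must finish by 20.
Float = 20 − 13 = 7.

7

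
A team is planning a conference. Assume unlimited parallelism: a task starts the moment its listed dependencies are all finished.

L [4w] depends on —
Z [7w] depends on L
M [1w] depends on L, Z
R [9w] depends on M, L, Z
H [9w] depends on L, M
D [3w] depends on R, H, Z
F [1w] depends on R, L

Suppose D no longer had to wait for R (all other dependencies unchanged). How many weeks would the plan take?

Original critical path: L→Z→M→R→D = 4+7+1+9+3 = 24 ⇒ 24 weeks.
Dropping R→D doesn't change D's earliest start (21); another predecessor still binds.
New critical path: L→Z→M→H→D = 4+7+1+9+3 = 24 ⇒ 24 weeks.

24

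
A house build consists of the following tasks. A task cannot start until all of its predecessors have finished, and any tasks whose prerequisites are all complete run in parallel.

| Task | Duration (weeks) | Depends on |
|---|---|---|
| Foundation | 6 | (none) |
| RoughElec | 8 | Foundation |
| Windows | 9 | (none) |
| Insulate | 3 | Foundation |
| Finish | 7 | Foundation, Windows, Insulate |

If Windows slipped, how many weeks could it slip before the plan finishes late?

0

Critical path: Foundation→Insulate→Finish = 6+3+7 = 16, so the finish is 16 weeks.
The longest chain containing Windows totals 16 weeks.
Slack of Windows = 0 − 0 = 0 weeks.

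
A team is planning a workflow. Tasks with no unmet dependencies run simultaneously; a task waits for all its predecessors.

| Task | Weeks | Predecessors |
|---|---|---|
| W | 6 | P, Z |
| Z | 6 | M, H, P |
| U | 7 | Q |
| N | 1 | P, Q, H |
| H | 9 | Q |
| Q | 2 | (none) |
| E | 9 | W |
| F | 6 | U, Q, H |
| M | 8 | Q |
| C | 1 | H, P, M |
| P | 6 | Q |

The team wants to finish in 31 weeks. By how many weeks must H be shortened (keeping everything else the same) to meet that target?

1

Current finish: 32 weeks; target: 31.
H is on every critical path, so each week cut from H cuts the finish by one (this holds down to a finish of 31).
Need 32 − 31 = 1 week off H → H becomes 8 weeks, finish becomes 31.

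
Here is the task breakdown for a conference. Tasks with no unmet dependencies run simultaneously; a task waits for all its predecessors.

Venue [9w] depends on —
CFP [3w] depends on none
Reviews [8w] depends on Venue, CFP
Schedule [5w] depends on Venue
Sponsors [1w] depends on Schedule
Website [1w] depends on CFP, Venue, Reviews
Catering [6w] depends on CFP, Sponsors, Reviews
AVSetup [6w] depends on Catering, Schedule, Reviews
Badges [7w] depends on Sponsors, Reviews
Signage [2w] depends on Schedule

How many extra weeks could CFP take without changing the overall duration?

Critical path: Venue→Reviews→Catering→AVSetup = 9+8+6+6 = 29, so the finish is 29 weeks.
Longest path through CFP: 23 weeks (earliest finish 3, latest finish 9).
So CFP can slip 9 − 3 = 6 weeks.

6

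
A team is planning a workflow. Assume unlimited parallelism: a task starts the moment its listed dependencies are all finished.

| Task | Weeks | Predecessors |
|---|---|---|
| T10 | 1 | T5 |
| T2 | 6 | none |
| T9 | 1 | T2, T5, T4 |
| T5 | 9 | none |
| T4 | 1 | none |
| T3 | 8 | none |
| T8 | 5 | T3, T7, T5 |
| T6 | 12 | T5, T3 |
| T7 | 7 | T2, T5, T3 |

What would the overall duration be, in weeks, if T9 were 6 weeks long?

21

Actual critical path: T5→T6 = 9+12 = 21 ⇒ 21 weeks.
The longest path through T9 is only 10 weeks, so T9 has float 11.
The critical path is still T5→T6; finish is now 21 weeks.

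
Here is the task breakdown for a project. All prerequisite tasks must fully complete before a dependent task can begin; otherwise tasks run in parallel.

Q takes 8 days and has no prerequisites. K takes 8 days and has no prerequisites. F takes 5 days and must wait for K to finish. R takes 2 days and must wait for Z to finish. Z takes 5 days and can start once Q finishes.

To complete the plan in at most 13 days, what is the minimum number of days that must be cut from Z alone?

Current finish: 15 days; target: 13.
Z is on every critical path, so each day cut from Z cuts the finish by one (this holds down to a finish of 13).
Need 15 − 13 = 2 days off Z → Z becomes 3 days, finish becomes 13.

2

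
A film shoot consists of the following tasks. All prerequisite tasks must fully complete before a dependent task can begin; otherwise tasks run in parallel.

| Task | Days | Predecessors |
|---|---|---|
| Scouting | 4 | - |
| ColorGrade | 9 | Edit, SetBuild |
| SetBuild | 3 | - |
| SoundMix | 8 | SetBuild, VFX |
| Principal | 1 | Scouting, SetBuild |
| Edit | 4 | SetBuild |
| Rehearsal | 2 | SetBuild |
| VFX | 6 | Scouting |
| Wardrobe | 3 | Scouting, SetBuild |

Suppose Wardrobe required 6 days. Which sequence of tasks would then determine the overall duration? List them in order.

Scouting, VFX, SoundMix

Baseline: Scouting→VFX→SoundMix = 4+6+8 = 18 → 18 days.
Wardrobe is off the critical path — its longest chain is 7 days, giving 11 of slack.
No other chain overtakes it, so the finish is 18 days.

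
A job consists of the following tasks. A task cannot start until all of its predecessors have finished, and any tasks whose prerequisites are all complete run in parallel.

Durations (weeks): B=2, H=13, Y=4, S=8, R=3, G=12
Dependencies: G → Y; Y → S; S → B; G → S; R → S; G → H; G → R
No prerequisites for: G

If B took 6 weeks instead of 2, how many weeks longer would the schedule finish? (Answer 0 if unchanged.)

Critical path before the change: G→Y→S→B = 12+4+8+2 = 26 giving 26 weeks.
B is on the critical path; changing it to 6 makes that path 30 weeks.
No other chain overtakes it, so the finish is 30 weeks.
Change in finish: 30 − 26 = +4 weeks.

4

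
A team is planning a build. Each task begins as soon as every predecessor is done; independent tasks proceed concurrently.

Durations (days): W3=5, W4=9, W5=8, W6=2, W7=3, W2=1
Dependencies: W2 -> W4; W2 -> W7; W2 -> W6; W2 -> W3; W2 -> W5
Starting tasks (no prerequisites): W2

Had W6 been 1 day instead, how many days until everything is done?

Actual critical path: W2→W4 = 1+9 = 10 ⇒ 10 days.
The longest path through W6 is only 3 days, so W6 has float 7.
That remains the longest chain; total 10 days.

10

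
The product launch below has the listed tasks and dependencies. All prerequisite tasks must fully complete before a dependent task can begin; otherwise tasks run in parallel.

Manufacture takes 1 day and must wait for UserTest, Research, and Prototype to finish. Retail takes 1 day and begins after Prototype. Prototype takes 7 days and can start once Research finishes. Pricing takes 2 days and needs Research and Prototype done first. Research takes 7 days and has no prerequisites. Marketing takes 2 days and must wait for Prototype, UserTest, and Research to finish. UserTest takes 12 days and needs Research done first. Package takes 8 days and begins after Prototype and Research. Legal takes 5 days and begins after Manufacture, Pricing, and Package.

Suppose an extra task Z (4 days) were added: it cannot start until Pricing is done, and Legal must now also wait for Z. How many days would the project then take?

27

Originally the project takes 27 days.
With Z inserted, Legal now waits for max(Manufacture, Pricing, Package, Z).
New critical path: Research→Prototype→Package→Legal = 7+7+8+5 = 27 ⇒ 27 days.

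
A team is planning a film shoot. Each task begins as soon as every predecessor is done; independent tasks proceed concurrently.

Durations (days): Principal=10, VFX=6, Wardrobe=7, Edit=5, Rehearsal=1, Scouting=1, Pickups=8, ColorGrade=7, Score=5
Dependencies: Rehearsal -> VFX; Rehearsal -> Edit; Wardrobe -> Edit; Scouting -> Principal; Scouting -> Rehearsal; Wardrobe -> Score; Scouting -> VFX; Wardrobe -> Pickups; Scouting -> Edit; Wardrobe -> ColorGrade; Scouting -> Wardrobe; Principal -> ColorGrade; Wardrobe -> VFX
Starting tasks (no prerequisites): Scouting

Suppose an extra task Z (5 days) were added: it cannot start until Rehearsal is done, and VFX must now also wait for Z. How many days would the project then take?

18

Originally the project takes 18 days.
With Z inserted, VFX now waits for max(Rehearsal, Scouting, Wardrobe, Z).
New critical path: Scouting→Principal→ColorGrade = 1+10+7 = 18 ⇒ 18 days.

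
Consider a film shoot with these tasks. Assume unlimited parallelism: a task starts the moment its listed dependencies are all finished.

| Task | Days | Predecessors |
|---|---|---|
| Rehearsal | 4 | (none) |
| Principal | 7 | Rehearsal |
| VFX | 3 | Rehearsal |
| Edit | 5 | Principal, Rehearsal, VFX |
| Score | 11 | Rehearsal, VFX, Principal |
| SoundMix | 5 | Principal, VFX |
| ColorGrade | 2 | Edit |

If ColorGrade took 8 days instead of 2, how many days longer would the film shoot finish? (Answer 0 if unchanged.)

2

The binding path is Rehearsal→Principal→Score = 4+7+11 = 22; finish at 22 days.
The longest path through ColorGrade is only 18 days, so ColorGrade has float 4.
Now Rehearsal→Principal→Edit→ColorGrade = 4+7+5+8 = 24 is longest, so the finish becomes 24 days.
Change in finish: 24 − 22 = +2 days.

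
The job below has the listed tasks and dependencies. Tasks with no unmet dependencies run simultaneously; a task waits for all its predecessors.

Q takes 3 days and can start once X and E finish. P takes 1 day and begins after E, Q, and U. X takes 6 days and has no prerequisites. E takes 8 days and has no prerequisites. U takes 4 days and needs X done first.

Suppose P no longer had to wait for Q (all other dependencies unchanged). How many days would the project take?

Before: longest chain E→Q→P = 8+3+1 = 12, finish 12.
Without Q→P, P's earliest start moves from 11 to 10.
After: X→U→P = 6+4+1 = 11 → 11 days.

11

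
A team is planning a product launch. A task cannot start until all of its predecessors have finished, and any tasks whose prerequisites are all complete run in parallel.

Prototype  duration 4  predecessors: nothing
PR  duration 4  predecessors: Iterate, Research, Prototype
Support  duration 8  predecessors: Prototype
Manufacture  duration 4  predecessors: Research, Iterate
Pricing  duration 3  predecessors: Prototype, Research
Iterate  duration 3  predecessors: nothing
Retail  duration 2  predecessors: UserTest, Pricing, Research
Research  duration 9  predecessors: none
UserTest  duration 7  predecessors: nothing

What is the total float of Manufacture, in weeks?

The longest chain is Research→Pricing→Retail = 9+3+2 = 14; overall finish 14 weeks.
Manufacture finishes as early as 13 and must finish by 14.
Float = 14 − 13 = 1.

1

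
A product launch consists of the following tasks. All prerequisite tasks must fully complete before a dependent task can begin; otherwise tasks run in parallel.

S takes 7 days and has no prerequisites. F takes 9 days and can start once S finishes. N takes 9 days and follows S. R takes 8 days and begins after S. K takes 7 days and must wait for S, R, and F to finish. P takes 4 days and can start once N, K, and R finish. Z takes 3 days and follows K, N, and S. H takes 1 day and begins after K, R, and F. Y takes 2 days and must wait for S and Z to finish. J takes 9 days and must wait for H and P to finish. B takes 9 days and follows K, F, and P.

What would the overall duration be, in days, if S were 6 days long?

35

Baseline: S→F→K→P→J = 7+9+7+4+9 = 36 → 36 days.
S lies on that path, so at 6 days the path becomes 35 days.
The critical path is still S→F→K→P→J; finish is now 35 days.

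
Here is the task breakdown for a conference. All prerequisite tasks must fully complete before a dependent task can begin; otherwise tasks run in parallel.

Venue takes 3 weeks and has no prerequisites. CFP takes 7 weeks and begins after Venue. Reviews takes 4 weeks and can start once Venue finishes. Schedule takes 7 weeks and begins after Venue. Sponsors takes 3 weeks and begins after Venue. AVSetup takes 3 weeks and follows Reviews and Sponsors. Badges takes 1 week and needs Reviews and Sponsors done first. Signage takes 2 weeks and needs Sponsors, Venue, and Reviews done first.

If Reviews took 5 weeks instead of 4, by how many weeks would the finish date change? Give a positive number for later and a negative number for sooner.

1

The binding path is Venue→Reviews→AVSetup = 3+4+3 = 10; finish at 10 weeks.
Reviews lies on that path, so at 5 weeks the path becomes 11 weeks.
No other chain overtakes it, so the finish is 11 weeks.
Change in finish: 11 − 10 = +1 weeks.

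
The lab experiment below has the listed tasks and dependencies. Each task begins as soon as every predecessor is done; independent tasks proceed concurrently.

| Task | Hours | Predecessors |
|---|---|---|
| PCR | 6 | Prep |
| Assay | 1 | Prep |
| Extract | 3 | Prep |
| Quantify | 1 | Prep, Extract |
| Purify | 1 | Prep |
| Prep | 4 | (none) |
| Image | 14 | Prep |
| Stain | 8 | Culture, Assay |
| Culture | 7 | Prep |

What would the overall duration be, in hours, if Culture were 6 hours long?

18

The binding path is Prep→Culture→Stain = 4+7+8 = 19; finish at 19 hours.
Culture is on the critical path; changing it to 6 makes that path 18 hours.
The critical path is still Prep→Culture→Stain; finish is now 18 hours.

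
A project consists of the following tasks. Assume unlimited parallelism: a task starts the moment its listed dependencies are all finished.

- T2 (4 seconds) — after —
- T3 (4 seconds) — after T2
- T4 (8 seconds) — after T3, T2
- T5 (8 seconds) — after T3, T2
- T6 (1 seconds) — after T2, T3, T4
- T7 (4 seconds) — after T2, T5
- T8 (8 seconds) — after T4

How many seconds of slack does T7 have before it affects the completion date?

The longest chain is T2→T3→T4→T8 = 4+4+8+8 = 24; overall finish 24 seconds.
Longest path through T7: 20 seconds (earliest finish 20, latest finish 24).
So T7 can slip 24 − 20 = 4 seconds.

4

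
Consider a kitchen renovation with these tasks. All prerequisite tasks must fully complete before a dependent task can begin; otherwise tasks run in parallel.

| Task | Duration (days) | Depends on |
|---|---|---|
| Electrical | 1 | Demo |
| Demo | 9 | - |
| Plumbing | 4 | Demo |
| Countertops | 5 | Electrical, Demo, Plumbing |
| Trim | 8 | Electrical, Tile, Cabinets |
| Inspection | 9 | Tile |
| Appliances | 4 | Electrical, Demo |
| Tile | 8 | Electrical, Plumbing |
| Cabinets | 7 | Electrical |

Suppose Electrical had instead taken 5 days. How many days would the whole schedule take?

31

Baseline: Demo→Plumbing→Tile→Inspection = 9+4+8+9 = 30 → 30 days.
The longest path through Electrical is only 27 days, so Electrical has float 3.
The binding chain switches to Demo→Electrical→Tile→Inspection = 9+5+8+9 = 31; finish 31 days.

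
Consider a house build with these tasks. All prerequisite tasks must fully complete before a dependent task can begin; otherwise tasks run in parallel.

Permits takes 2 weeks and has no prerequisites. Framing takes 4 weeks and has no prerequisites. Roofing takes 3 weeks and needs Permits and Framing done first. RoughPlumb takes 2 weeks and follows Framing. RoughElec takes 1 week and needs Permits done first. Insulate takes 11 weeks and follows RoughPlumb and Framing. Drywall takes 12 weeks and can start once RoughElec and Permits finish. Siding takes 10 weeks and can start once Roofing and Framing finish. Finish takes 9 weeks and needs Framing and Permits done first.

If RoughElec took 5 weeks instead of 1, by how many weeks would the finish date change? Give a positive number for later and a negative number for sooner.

2

As given, the longest chain is Framing→Roofing→Siding = 4+3+10 = 17, so the finish is 17 weeks.
RoughElec is off the critical path — its longest chain is 15 weeks, giving 2 of slack.
The binding chain switches to Permits→RoughElec→Drywall = 2+5+12 = 19; finish 19 weeks.
Change in finish: 19 − 17 = +2 weeks.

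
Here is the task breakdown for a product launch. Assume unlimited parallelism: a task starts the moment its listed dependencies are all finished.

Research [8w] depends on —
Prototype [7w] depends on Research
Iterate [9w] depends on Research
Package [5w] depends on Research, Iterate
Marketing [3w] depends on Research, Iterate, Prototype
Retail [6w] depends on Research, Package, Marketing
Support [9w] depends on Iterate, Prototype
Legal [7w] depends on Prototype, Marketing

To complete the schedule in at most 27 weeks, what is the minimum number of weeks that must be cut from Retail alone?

1

Current finish: 28 weeks; target: 27.
Retail is on every critical path, so each week cut from Retail cuts the finish by one (this holds down to a finish of 27).
Need 28 − 27 = 1 week off Retail → Retail becomes 5 weeks, finish becomes 27.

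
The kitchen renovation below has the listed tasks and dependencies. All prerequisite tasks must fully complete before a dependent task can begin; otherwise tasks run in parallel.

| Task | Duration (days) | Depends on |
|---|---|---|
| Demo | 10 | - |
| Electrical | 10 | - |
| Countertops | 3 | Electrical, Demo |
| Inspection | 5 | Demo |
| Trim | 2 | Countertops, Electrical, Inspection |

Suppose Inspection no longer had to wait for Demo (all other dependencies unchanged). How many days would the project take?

15

Before: longest chain Demo→Inspection→Trim = 10+5+2 = 17, finish 17.
Without Demo→Inspection, Inspection's earliest start moves from 10 to 0.
The longest chain is now Demo→Countertops→Trim = 10+3+2 = 15, so the project takes 15 days.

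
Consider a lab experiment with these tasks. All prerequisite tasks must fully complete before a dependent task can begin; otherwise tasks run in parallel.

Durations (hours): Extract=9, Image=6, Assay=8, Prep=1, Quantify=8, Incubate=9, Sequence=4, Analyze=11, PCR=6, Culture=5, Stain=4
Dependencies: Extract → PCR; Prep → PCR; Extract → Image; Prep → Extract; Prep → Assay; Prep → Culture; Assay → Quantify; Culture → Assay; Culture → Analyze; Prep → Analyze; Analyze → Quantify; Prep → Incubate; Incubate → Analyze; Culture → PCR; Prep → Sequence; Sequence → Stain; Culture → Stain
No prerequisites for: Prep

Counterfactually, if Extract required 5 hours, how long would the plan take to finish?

Actual critical path: Prep→Incubate→Analyze→Quantify = 1+9+11+8 = 29 ⇒ 29 hours.
Extract is off the critical path — its longest chain is 16 hours, giving 13 of slack.
The critical path is still Prep→Incubate→Analyze→Quantify; finish is now 29 hours.

29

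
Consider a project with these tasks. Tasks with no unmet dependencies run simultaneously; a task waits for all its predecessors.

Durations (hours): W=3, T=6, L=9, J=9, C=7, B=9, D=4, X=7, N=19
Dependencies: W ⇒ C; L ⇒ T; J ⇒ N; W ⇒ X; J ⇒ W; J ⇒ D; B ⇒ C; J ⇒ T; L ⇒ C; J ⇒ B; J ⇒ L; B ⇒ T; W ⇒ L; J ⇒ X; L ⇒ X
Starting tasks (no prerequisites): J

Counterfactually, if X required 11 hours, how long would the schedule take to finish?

32

Actual critical path: J→W→L→X = 9+3+9+7 = 28 ⇒ 28 hours.
X is on the critical path; changing it to 11 makes that path 32 hours.
No other chain overtakes it, so the finish is 32 hours.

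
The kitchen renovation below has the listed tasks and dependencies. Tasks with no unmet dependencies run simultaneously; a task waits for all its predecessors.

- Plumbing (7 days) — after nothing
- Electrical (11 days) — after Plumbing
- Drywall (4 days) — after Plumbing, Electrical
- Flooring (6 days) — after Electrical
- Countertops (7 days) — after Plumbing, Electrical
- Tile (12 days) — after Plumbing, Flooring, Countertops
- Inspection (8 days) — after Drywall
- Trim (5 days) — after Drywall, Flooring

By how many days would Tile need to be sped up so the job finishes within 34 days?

3

Current finish: 37 days; target: 34.
Tile is on every critical path, so each day cut from Tile cuts the finish by one (this holds down to a finish of 30).
Need 37 − 34 = 3 days off Tile → Tile becomes 9 days, finish becomes 34.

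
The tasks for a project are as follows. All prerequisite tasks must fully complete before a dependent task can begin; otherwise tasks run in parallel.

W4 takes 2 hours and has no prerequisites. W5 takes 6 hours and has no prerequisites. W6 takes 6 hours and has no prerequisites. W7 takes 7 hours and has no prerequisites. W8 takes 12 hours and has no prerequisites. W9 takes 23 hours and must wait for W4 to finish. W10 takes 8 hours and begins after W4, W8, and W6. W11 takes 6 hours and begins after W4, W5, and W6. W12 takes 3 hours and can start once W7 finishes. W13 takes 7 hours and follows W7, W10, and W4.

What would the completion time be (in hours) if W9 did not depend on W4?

27

Before: longest chain W8→W10→W13 = 12+8+7 = 27, finish 27.
Without W4→W9, W9's earliest start moves from 2 to 0.
New critical path: W8→W10→W13 = 12+8+7 = 27 ⇒ 27 hours.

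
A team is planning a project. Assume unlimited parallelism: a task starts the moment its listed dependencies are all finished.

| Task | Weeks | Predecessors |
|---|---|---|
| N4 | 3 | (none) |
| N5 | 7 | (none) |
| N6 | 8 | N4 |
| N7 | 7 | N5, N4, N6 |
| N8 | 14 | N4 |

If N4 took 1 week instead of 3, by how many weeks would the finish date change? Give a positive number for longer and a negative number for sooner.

-2

As given, the longest chain is N4→N6→N7 = 3+8+7 = 18, so the finish is 18 weeks.
N4 lies on that path, so at 1 week the path becomes 16 weeks.
No other chain overtakes it, so the finish is 16 weeks.
Change in finish: 16 − 18 = -2 weeks.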